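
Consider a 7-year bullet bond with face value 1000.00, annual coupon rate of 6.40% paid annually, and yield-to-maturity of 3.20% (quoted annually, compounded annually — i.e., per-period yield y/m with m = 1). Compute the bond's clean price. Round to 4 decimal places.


Coupon per period c = face * coupon_rate / m = 64.000000
Periods per year m = 1; per-period yield y/m = 0.032000
Number of cashflows N = 7
Cashflows (t years, CF_t, discount factor 1/(1+y/m)^(m*t), PV):
  t = 1.0000: CF_t = 64.000000, DF = 0.968992, PV = 62.015504
  t = 2.0000: CF_t = 64.000000, DF = 0.938946, PV = 60.092543
  t = 3.0000: CF_t = 64.000000, DF = 0.909831, PV = 58.229208
  t = 4.0000: CF_t = 64.000000, DF = 0.881620, PV = 56.423651
  t = 5.0000: CF_t = 64.000000, DF = 0.854283, PV = 54.674080
  t = 6.0000: CF_t = 64.000000, DF = 0.827793, PV = 52.978760
  t = 7.0000: CF_t = 1064.000000, DF = 0.802125, PV = 853.461131
Price P = sum_t PV_t = 1197.874877

Answer: Price = 1197.8749


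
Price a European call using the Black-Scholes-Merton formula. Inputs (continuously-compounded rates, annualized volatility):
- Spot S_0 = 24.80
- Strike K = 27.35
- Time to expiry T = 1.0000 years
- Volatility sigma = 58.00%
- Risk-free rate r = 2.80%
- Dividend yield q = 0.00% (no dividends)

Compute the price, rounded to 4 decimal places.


Answer: Price = 5.0076

Derivation:
d1 = (ln(S/K) + (r - q + 0.5*sigma^2) * T) / (sigma * sqrt(T)) = 0.16952952
d2 = d1 - sigma * sqrt(T) = -0.41047048
exp(-rT) = 0.97238837; exp(-qT) = 1.00000000
C = S_0 * exp(-qT) * N(d1) - K * exp(-rT) * N(d2)
N(d1) = 0.56730992; N(d2) = 0.34073043
C = 24.8000 * 1.00000000 * 0.56730992 - 27.3500 * 0.97238837 * 0.34073043 = 5.0076


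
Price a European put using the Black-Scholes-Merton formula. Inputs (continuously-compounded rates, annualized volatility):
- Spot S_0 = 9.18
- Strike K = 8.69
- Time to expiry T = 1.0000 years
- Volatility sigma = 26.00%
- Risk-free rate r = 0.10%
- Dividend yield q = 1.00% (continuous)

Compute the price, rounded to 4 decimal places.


d1 = (ln(S/K) + (r - q + 0.5*sigma^2) * T) / (sigma * sqrt(T)) = 0.30636256
d2 = d1 - sigma * sqrt(T) = 0.04636256
exp(-rT) = 0.99900050; exp(-qT) = 0.99004983
P = K * exp(-rT) * N(-d2) - S_0 * exp(-qT) * N(-d1)
N(-d1) = 0.37966431; N(-d2) = 0.48151064
P = 8.6900 * 0.99900050 * 0.48151064 - 9.1800 * 0.99004983 * 0.37966431 = 0.7295

Answer: Price = 0.7295


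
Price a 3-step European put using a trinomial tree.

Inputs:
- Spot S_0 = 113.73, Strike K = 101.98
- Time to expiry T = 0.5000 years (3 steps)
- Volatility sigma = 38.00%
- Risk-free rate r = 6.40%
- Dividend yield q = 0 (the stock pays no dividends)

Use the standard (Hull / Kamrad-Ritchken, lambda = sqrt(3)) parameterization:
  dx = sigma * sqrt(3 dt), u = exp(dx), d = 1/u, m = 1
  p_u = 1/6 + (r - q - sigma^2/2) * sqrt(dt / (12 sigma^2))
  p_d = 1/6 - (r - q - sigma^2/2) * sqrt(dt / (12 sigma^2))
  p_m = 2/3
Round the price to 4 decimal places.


Answer: Price = V(0,0) = 5.7043

Derivation:
dt = T/N = 0.166667; dx = sigma*sqrt(3*dt) = 0.268701
u = exp(dx) = 1.308263; d = 1/u = 0.764372
p_u = 0.164124, p_m = 0.666667, p_d = 0.169210
Discount per step: exp(-r*dt) = 0.989390
Stock lattice S(k, j) with j the centered position index:
  k=0: S(0,+0) = 113.7300
  k=1: S(1,-1) = 86.9320; S(1,+0) = 113.7300; S(1,+1) = 148.7888
  k=2: S(2,-2) = 66.4484; S(2,-1) = 86.9320; S(2,+0) = 113.7300; S(2,+1) = 148.7888; S(2,+2) = 194.6549
  k=3: S(3,-3) = 50.7913; S(3,-2) = 66.4484; S(3,-1) = 86.9320; S(3,+0) = 113.7300; S(3,+1) = 148.7888; S(3,+2) = 194.6549; S(3,+3) = 254.6599
Terminal payoffs V(N, j) = max(K - S_T, 0):
  V(3,-3) = 51.188679; V(3,-2) = 35.531576; V(3,-1) = 15.047962; V(3,+0) = 0.000000; V(3,+1) = 0.000000; V(3,+2) = 0.000000; V(3,+3) = 0.000000
Backward induction: V(k, j) = exp(-r*dt) * [p_u * V(k+1, j+1) + p_m * V(k+1, j) + p_d * V(k+1, j-1)]
  V(2,-2) = exp(-r*dt) * [p_u*15.047962 + p_m*35.531576 + p_d*51.188679] = 34.449638
  V(2,-1) = exp(-r*dt) * [p_u*0.000000 + p_m*15.047962 + p_d*35.531576] = 15.874035
  V(2,+0) = exp(-r*dt) * [p_u*0.000000 + p_m*0.000000 + p_d*15.047962] = 2.519246
  V(2,+1) = exp(-r*dt) * [p_u*0.000000 + p_m*0.000000 + p_d*0.000000] = 0.000000
  V(2,+2) = exp(-r*dt) * [p_u*0.000000 + p_m*0.000000 + p_d*0.000000] = 0.000000
  V(1,-1) = exp(-r*dt) * [p_u*2.519246 + p_m*15.874035 + p_d*34.449638] = 16.646856
  V(1,+0) = exp(-r*dt) * [p_u*0.000000 + p_m*2.519246 + p_d*15.874035] = 4.319221
  V(1,+1) = exp(-r*dt) * [p_u*0.000000 + p_m*0.000000 + p_d*2.519246] = 0.421758
  V(0,+0) = exp(-r*dt) * [p_u*0.421758 + p_m*4.319221 + p_d*16.646856] = 5.704340


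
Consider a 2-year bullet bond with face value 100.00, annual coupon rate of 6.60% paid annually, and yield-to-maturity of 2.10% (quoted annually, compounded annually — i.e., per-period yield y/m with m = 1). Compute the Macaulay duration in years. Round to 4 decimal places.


Answer: Macaulay duration = 1.9405 years

Derivation:
Coupon per period c = face * coupon_rate / m = 6.600000
Periods per year m = 1; per-period yield y/m = 0.021000
Number of cashflows N = 2
Cashflows (t years, CF_t, discount factor 1/(1+y/m)^(m*t), PV):
  t = 1.0000: CF_t = 6.600000, DF = 0.979432, PV = 6.464251
  t = 2.0000: CF_t = 106.600000, DF = 0.959287, PV = 102.259984
Price P = sum_t PV_t = 108.724235
Macaulay numerator sum_t t * PV_t:
  t * PV_t at t = 1.0000: 6.464251
  t * PV_t at t = 2.0000: 204.519968
Macaulay duration D = (sum_t t * PV_t) / P = 210.984219 / 108.724235 = 1.940545


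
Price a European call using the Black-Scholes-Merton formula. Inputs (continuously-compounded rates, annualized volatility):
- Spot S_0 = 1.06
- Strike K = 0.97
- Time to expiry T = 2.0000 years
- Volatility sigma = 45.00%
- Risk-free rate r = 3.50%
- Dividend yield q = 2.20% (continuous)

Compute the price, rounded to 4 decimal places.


d1 = (ln(S/K) + (r - q + 0.5*sigma^2) * T) / (sigma * sqrt(T)) = 0.49847589
d2 = d1 - sigma * sqrt(T) = -0.13792021
exp(-rT) = 0.93239382; exp(-qT) = 0.95695396
C = S_0 * exp(-qT) * N(d1) - K * exp(-rT) * N(d2)
N(d1) = 0.69092567; N(d2) = 0.44515174
C = 1.0600 * 0.95695396 * 0.69092567 - 0.9700 * 0.93239382 * 0.44515174 = 0.2983

Answer: Price = 0.2983


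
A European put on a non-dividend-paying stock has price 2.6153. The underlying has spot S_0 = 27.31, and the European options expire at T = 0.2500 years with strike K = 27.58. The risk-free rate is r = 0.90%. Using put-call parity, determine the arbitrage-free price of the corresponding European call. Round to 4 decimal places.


Put-call parity: C - P = S_0 * exp(-qT) - K * exp(-rT).
S_0 * exp(-qT) = 27.3100 * 1.00000000 = 27.31000000
K * exp(-rT) = 27.5800 * 0.99775253 = 27.51801476
C = P + S*exp(-qT) - K*exp(-rT)
C = 2.6153 + 27.31000000 - 27.51801476 = 2.4073

Answer: Call price = 2.4073


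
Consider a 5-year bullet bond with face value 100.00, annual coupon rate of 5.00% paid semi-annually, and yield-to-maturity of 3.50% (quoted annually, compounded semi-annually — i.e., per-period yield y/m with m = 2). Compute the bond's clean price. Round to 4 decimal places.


Coupon per period c = face * coupon_rate / m = 2.500000
Periods per year m = 2; per-period yield y/m = 0.017500
Number of cashflows N = 10
Cashflows (t years, CF_t, discount factor 1/(1+y/m)^(m*t), PV):
  t = 0.5000: CF_t = 2.500000, DF = 0.982801, PV = 2.457002
  t = 1.0000: CF_t = 2.500000, DF = 0.965898, PV = 2.414744
  t = 1.5000: CF_t = 2.500000, DF = 0.949285, PV = 2.373213
  t = 2.0000: CF_t = 2.500000, DF = 0.932959, PV = 2.332396
  t = 2.5000: CF_t = 2.500000, DF = 0.916913, PV = 2.292281
  t = 3.0000: CF_t = 2.500000, DF = 0.901143, PV = 2.252856
  t = 3.5000: CF_t = 2.500000, DF = 0.885644, PV = 2.214109
  t = 4.0000: CF_t = 2.500000, DF = 0.870412, PV = 2.176029
  t = 4.5000: CF_t = 2.500000, DF = 0.855441, PV = 2.138603
  t = 5.0000: CF_t = 102.500000, DF = 0.840729, PV = 86.174681
Price P = sum_t PV_t = 106.825917

Answer: Price = 106.8259


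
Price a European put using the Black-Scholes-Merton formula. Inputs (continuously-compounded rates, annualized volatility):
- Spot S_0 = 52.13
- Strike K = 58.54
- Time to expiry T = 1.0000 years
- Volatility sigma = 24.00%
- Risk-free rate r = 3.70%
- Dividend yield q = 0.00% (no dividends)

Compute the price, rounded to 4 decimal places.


Answer: Price = 7.6023

Derivation:
d1 = (ln(S/K) + (r - q + 0.5*sigma^2) * T) / (sigma * sqrt(T)) = -0.20904034
d2 = d1 - sigma * sqrt(T) = -0.44904034
exp(-rT) = 0.96367614; exp(-qT) = 1.00000000
P = K * exp(-rT) * N(-d2) - S_0 * exp(-qT) * N(-d1)
N(-d1) = 0.58279163; N(-d2) = 0.67329872
P = 58.5400 * 0.96367614 * 0.67329872 - 52.1300 * 1.00000000 * 0.58279163 = 7.6023


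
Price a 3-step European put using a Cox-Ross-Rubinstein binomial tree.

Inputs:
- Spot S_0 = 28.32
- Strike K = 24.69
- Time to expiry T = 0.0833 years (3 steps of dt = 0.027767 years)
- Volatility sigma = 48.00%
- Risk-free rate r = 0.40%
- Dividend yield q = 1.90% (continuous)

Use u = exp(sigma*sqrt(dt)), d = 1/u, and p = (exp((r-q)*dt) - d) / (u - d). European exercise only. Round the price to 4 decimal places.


Answer: Price = V(0,0) = 0.3441

Derivation:
dt = T/N = 0.027767
u = exp(sigma*sqrt(dt)) = 1.083270; d = 1/u = 0.923131
p = (exp((r-q)*dt) - d) / (u - d) = 0.477414
Discount per step: exp(-r*dt) = 0.999889
Stock lattice S(k, i) with i counting down-moves:
  k=0: S(0,0) = 28.3200
  k=1: S(1,0) = 30.6782; S(1,1) = 26.1431
  k=2: S(2,0) = 33.2328; S(2,1) = 28.3200; S(2,2) = 24.1335
  k=3: S(3,0) = 36.0000; S(3,1) = 30.6782; S(3,2) = 26.1431; S(3,3) = 22.2784
Terminal payoffs V(N, i) = max(K - S_T, 0):
  V(3,0) = 0.000000; V(3,1) = 0.000000; V(3,2) = 0.000000; V(3,3) = 2.411630
Backward induction: V(k, i) = exp(-r*dt) * [p * V(k+1, i) + (1-p) * V(k+1, i+1)].
  V(2,0) = exp(-r*dt) * [p*0.000000 + (1-p)*0.000000] = 0.000000
  V(2,1) = exp(-r*dt) * [p*0.000000 + (1-p)*0.000000] = 0.000000
  V(2,2) = exp(-r*dt) * [p*0.000000 + (1-p)*2.411630] = 1.260143
  V(1,0) = exp(-r*dt) * [p*0.000000 + (1-p)*0.000000] = 0.000000
  V(1,1) = exp(-r*dt) * [p*0.000000 + (1-p)*1.260143] = 0.658460
  V(0,0) = exp(-r*dt) * [p*0.000000 + (1-p)*0.658460] = 0.344063


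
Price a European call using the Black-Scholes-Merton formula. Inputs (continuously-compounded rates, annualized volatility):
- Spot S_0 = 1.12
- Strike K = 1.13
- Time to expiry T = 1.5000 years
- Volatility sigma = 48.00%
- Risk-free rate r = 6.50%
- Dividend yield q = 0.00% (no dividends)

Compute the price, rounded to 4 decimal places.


Answer: Price = 0.2982

Derivation:
d1 = (ln(S/K) + (r - q + 0.5*sigma^2) * T) / (sigma * sqrt(T)) = 0.44466923
d2 = d1 - sigma * sqrt(T) = -0.14320831
exp(-rT) = 0.90710234; exp(-qT) = 1.00000000
C = S_0 * exp(-qT) * N(d1) - K * exp(-rT) * N(d2)
N(d1) = 0.67172060; N(d2) = 0.44306283
C = 1.1200 * 1.00000000 * 0.67172060 - 1.1300 * 0.90710234 * 0.44306283 = 0.2982


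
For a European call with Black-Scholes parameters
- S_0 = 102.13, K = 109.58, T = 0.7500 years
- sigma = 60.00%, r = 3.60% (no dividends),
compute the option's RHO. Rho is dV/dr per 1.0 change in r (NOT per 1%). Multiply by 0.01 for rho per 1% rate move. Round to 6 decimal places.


d1 = 0.1762681847; d2 = -0.3433470576
phi(d1) = 0.3927925105; exp(-qT) = 1.0000000000; exp(-rT) = 0.9733612415
N(d2) = 0.3656686916
Rho = K*T*exp(-rT)*N(d2) = 109.5800 * 0.7500 * 0.9733612415 * 0.3656686916 = 29.251921

Answer: Rho = 29.251921


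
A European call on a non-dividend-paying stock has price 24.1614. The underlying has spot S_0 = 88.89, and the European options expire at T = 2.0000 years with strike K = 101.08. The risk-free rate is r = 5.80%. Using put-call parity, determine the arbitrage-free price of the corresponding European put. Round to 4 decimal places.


Answer: Put price = 25.2806

Derivation:
Put-call parity: C - P = S_0 * exp(-qT) - K * exp(-rT).
S_0 * exp(-qT) = 88.8900 * 1.00000000 = 88.89000000
K * exp(-rT) = 101.0800 * 0.89047522 = 90.00923557
P = C - S*exp(-qT) + K*exp(-rT)
P = 24.1614 - 88.89000000 + 90.00923557 = 25.2806


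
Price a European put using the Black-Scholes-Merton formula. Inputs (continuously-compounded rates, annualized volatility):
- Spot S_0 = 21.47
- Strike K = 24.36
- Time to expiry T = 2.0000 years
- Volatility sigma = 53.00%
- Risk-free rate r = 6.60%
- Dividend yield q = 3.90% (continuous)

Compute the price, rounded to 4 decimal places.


d1 = (ln(S/K) + (r - q + 0.5*sigma^2) * T) / (sigma * sqrt(T)) = 0.27832546
d2 = d1 - sigma * sqrt(T) = -0.47120773
exp(-rT) = 0.87634100; exp(-qT) = 0.92496443
P = K * exp(-rT) * N(-d2) - S_0 * exp(-qT) * N(-d1)
N(-d1) = 0.39038127; N(-d2) = 0.68125380
P = 24.3600 * 0.87634100 * 0.68125380 - 21.4700 * 0.92496443 * 0.39038127 = 6.7906

Answer: Price = 6.7906


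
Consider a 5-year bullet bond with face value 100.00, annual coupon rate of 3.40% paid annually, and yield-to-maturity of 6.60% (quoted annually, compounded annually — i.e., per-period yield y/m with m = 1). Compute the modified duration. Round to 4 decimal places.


Coupon per period c = face * coupon_rate / m = 3.400000
Periods per year m = 1; per-period yield y/m = 0.066000
Number of cashflows N = 5
Cashflows (t years, CF_t, discount factor 1/(1+y/m)^(m*t), PV):
  t = 1.0000: CF_t = 3.400000, DF = 0.938086, PV = 3.189493
  t = 2.0000: CF_t = 3.400000, DF = 0.880006, PV = 2.992020
  t = 3.0000: CF_t = 3.400000, DF = 0.825521, PV = 2.806773
  t = 4.0000: CF_t = 3.400000, DF = 0.774410, PV = 2.632995
  t = 5.0000: CF_t = 103.400000, DF = 0.726464, PV = 75.116357
Price P = sum_t PV_t = 86.737639
First compute Macaulay numerator sum_t t * PV_t:
  t * PV_t at t = 1.0000: 3.189493
  t * PV_t at t = 2.0000: 5.984040
  t * PV_t at t = 3.0000: 8.420319
  t * PV_t at t = 4.0000: 10.531982
  t * PV_t at t = 5.0000: 375.581783
Macaulay duration D = 403.707618 / 86.737639 = 4.654353
Modified duration = D / (1 + y/m) = 4.654353 / (1 + 0.066000) = 4.366185

Answer: Modified duration = 4.3662


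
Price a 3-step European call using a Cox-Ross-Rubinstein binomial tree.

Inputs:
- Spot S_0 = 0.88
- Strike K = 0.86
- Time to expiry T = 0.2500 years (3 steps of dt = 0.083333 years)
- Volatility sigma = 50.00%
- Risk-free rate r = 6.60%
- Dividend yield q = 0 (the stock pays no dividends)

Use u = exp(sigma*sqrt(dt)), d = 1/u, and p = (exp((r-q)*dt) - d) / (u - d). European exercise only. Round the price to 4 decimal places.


Answer: Price = V(0,0) = 0.1108

Derivation:
dt = T/N = 0.083333
u = exp(sigma*sqrt(dt)) = 1.155274; d = 1/u = 0.865596
p = (exp((r-q)*dt) - d) / (u - d) = 0.483017
Discount per step: exp(-r*dt) = 0.994515
Stock lattice S(k, i) with i counting down-moves:
  k=0: S(0,0) = 0.8800
  k=1: S(1,0) = 1.0166; S(1,1) = 0.7617
  k=2: S(2,0) = 1.1745; S(2,1) = 0.8800; S(2,2) = 0.6593
  k=3: S(3,0) = 1.3569; S(3,1) = 1.0166; S(3,2) = 0.7617; S(3,3) = 0.5707
Terminal payoffs V(N, i) = max(S_T - K, 0):
  V(3,0) = 0.496868; V(3,1) = 0.156641; V(3,2) = 0.000000; V(3,3) = 0.000000
Backward induction: V(k, i) = exp(-r*dt) * [p * V(k+1, i) + (1-p) * V(k+1, i+1)].
  V(2,0) = exp(-r*dt) * [p*0.496868 + (1-p)*0.156641] = 0.319216
  V(2,1) = exp(-r*dt) * [p*0.156641 + (1-p)*0.000000] = 0.075245
  V(2,2) = exp(-r*dt) * [p*0.000000 + (1-p)*0.000000] = 0.000000
  V(1,0) = exp(-r*dt) * [p*0.319216 + (1-p)*0.075245] = 0.192028
  V(1,1) = exp(-r*dt) * [p*0.075245 + (1-p)*0.000000] = 0.036145
  V(0,0) = exp(-r*dt) * [p*0.192028 + (1-p)*0.036145] = 0.110828


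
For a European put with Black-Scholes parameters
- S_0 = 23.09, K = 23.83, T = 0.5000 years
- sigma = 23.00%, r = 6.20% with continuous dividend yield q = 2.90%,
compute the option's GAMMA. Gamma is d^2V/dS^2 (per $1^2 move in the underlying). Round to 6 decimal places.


d1 = -0.0111948392; d2 = -0.1738293989
phi(d1) = 0.3989172826; exp(-qT) = 0.9856046187; exp(-rT) = 0.9694755731
Gamma = exp(-qT) * phi(d1) / (S * sigma * sqrt(T)) = 0.9856046187 * 0.3989172826 / (23.0900 * 0.2300 * 0.7071067812) = 0.104701

Answer: Gamma = 0.104701


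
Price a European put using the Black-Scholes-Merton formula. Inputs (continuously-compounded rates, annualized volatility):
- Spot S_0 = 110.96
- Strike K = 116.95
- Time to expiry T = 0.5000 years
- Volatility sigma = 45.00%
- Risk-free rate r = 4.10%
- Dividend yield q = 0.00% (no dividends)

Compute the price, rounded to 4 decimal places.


d1 = (ln(S/K) + (r - q + 0.5*sigma^2) * T) / (sigma * sqrt(T)) = 0.05829163
d2 = d1 - sigma * sqrt(T) = -0.25990642
exp(-rT) = 0.97970870; exp(-qT) = 1.00000000
P = K * exp(-rT) * N(-d2) - S_0 * exp(-qT) * N(-d1)
N(-d1) = 0.47675817; N(-d2) = 0.60253202
P = 116.9500 * 0.97970870 * 0.60253202 - 110.9600 * 1.00000000 * 0.47675817 = 16.1352

Answer: Price = 16.1352


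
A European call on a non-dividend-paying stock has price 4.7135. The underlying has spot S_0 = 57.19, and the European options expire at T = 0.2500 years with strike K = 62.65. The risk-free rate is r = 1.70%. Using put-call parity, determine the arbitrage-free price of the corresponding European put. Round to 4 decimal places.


Put-call parity: C - P = S_0 * exp(-qT) - K * exp(-rT).
S_0 * exp(-qT) = 57.1900 * 1.00000000 = 57.19000000
K * exp(-rT) = 62.6500 * 0.99575902 = 62.38430251
P = C - S*exp(-qT) + K*exp(-rT)
P = 4.7135 - 57.19000000 + 62.38430251 = 9.9078

Answer: Put price = 9.9078


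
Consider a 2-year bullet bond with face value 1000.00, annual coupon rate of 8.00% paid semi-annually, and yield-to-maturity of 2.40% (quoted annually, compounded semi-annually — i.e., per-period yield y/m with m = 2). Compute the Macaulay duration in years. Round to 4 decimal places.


Coupon per period c = face * coupon_rate / m = 40.000000
Periods per year m = 2; per-period yield y/m = 0.012000
Number of cashflows N = 4
Cashflows (t years, CF_t, discount factor 1/(1+y/m)^(m*t), PV):
  t = 0.5000: CF_t = 40.000000, DF = 0.988142, PV = 39.525692
  t = 1.0000: CF_t = 40.000000, DF = 0.976425, PV = 39.057008
  t = 1.5000: CF_t = 40.000000, DF = 0.964847, PV = 38.593881
  t = 2.0000: CF_t = 1040.000000, DF = 0.953406, PV = 991.542398
Price P = sum_t PV_t = 1108.718978
Macaulay numerator sum_t t * PV_t:
  t * PV_t at t = 0.5000: 19.762846
  t * PV_t at t = 1.0000: 39.057008
  t * PV_t at t = 1.5000: 57.890822
  t * PV_t at t = 2.0000: 1983.084796
Macaulay duration D = (sum_t t * PV_t) / P = 2099.795471 / 1108.718978 = 1.893893

Answer: Macaulay duration = 1.8939 years


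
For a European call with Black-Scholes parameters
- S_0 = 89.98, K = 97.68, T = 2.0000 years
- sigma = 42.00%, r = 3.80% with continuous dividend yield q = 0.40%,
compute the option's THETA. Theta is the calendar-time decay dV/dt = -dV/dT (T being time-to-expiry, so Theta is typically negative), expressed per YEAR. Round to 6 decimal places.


d1 = 0.2732304268; d2 = -0.3207392694
phi(d1) = 0.3843252936; exp(-qT) = 0.9920319148; exp(-rT) = 0.9268162066
Theta = -S*exp(-qT)*phi(d1)*sigma/(2*sqrt(T)) - r*K*exp(-rT)*N(d2) + q*S*exp(-qT)*N(d1)
N(d1) = 0.6076619539; N(d2) = 0.3742039928; sqrt(T) = 1.4142135624
Term 1 = -89.9800 * 0.9920319148 * 0.3843252936 * 0.4200 / (2 * 1.4142135624) = -5.0941871672
Term 2 = -0.0380 * 97.6800 * 0.9268162066 * 0.3742039928 = -1.2873341318
Term 3 = 0.0040 * 89.9800 * 0.9920319148 * 0.6076619539 = 0.2169669930
Theta = -5.0941871672 + (-1.2873341318) + (0.2169669930) = -6.164554

Answer: Theta = -6.164554


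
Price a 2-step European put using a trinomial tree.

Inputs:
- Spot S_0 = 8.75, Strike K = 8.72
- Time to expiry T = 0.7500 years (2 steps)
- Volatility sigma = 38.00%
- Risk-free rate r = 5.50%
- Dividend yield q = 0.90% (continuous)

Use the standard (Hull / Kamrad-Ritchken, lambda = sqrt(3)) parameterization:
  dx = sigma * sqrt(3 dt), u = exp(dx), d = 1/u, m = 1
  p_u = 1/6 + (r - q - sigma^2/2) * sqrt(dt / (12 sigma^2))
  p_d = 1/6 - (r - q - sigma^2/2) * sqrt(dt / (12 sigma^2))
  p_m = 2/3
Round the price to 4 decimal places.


dt = T/N = 0.375000; dx = sigma*sqrt(3*dt) = 0.403051
u = exp(dx) = 1.496383; d = 1/u = 0.668278
p_u = 0.154478, p_m = 0.666667, p_d = 0.178855
Discount per step: exp(-r*dt) = 0.979586
Stock lattice S(k, j) with j the centered position index:
  k=0: S(0,+0) = 8.7500
  k=1: S(1,-1) = 5.8474; S(1,+0) = 8.7500; S(1,+1) = 13.0934
  k=2: S(2,-2) = 3.9077; S(2,-1) = 5.8474; S(2,+0) = 8.7500; S(2,+1) = 13.0934; S(2,+2) = 19.5927
Terminal payoffs V(N, j) = max(K - S_T, 0):
  V(2,-2) = 4.812288; V(2,-1) = 2.872567; V(2,+0) = 0.000000; V(2,+1) = 0.000000; V(2,+2) = 0.000000
Backward induction: V(k, j) = exp(-r*dt) * [p_u * V(k+1, j+1) + p_m * V(k+1, j) + p_d * V(k+1, j-1)]
  V(1,-1) = exp(-r*dt) * [p_u*0.000000 + p_m*2.872567 + p_d*4.812288] = 2.719083
  V(1,+0) = exp(-r*dt) * [p_u*0.000000 + p_m*0.000000 + p_d*2.872567] = 0.503285
  V(1,+1) = exp(-r*dt) * [p_u*0.000000 + p_m*0.000000 + p_d*0.000000] = 0.000000
  V(0,+0) = exp(-r*dt) * [p_u*0.000000 + p_m*0.503285 + p_d*2.719083] = 0.805068

Answer: Price = V(0,0) = 0.8051


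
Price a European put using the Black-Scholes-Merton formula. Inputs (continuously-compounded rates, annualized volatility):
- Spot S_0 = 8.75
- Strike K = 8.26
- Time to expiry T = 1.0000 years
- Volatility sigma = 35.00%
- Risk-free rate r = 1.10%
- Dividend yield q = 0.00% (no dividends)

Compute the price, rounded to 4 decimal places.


d1 = (ln(S/K) + (r - q + 0.5*sigma^2) * T) / (sigma * sqrt(T)) = 0.37108318
d2 = d1 - sigma * sqrt(T) = 0.02108318
exp(-rT) = 0.98906028; exp(-qT) = 1.00000000
P = K * exp(-rT) * N(-d2) - S_0 * exp(-qT) * N(-d1)
N(-d1) = 0.35528779; N(-d2) = 0.49158965
P = 8.2600 * 0.98906028 * 0.49158965 - 8.7500 * 1.00000000 * 0.35528779 = 0.9073

Answer: Price = 0.9073


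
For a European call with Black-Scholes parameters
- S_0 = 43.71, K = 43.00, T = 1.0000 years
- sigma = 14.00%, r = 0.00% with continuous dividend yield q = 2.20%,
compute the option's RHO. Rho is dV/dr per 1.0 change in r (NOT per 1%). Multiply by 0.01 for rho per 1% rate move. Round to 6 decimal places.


Answer: Rho = 19.613975

Derivation:
d1 = 0.0298342370; d2 = -0.1101657630
phi(d1) = 0.3987647743; exp(-qT) = 0.9782402351; exp(-rT) = 1.0000000000
N(d2) = 0.4561389571
Rho = K*T*exp(-rT)*N(d2) = 43.0000 * 1.0000 * 1.0000000000 * 0.4561389571 = 19.613975


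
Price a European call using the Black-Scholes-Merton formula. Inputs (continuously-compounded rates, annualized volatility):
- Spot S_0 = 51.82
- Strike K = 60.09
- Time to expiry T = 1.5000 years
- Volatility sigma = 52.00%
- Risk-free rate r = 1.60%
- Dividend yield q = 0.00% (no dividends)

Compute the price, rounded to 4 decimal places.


Answer: Price = 10.6315

Derivation:
d1 = (ln(S/K) + (r - q + 0.5*sigma^2) * T) / (sigma * sqrt(T)) = 0.12362502
d2 = d1 - sigma * sqrt(T) = -0.51324231
exp(-rT) = 0.97628571; exp(-qT) = 1.00000000
C = S_0 * exp(-qT) * N(d1) - K * exp(-rT) * N(d2)
N(d1) = 0.54919391; N(d2) = 0.30389092
C = 51.8200 * 1.00000000 * 0.54919391 - 60.0900 * 0.97628571 * 0.30389092 = 10.6315


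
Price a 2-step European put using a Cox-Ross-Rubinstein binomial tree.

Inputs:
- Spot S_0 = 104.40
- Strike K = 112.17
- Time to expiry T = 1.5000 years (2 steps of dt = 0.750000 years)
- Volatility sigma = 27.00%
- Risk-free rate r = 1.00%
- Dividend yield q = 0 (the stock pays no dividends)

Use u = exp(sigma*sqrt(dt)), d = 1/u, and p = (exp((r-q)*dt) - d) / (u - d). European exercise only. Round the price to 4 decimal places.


Answer: Price = V(0,0) = 17.3456

Derivation:
dt = T/N = 0.750000
u = exp(sigma*sqrt(dt)) = 1.263426; d = 1/u = 0.791499
p = (exp((r-q)*dt) - d) / (u - d) = 0.457760
Discount per step: exp(-r*dt) = 0.992528
Stock lattice S(k, i) with i counting down-moves:
  k=0: S(0,0) = 104.4000
  k=1: S(1,0) = 131.9016; S(1,1) = 82.6325
  k=2: S(2,0) = 166.6479; S(2,1) = 104.4000; S(2,2) = 65.4035
Terminal payoffs V(N, i) = max(K - S_T, 0):
  V(2,0) = 0.000000; V(2,1) = 7.770000; V(2,2) = 46.766488
Backward induction: V(k, i) = exp(-r*dt) * [p * V(k+1, i) + (1-p) * V(k+1, i+1)].
  V(1,0) = exp(-r*dt) * [p*0.000000 + (1-p)*7.770000] = 4.181722
  V(1,1) = exp(-r*dt) * [p*7.770000 + (1-p)*46.766488] = 28.699392
  V(0,0) = exp(-r*dt) * [p*4.181722 + (1-p)*28.699392] = 17.345597


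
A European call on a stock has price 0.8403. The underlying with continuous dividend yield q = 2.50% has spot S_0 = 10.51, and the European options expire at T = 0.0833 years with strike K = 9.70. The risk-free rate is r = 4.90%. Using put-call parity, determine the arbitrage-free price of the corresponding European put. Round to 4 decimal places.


Answer: Put price = 0.0127

Derivation:
Put-call parity: C - P = S_0 * exp(-qT) - K * exp(-rT).
S_0 * exp(-qT) = 10.5100 * 0.99791967 = 10.48813570
K * exp(-rT) = 9.7000 * 0.99592662 = 9.66048820
P = C - S*exp(-qT) + K*exp(-rT)
P = 0.8403 - 10.48813570 + 9.66048820 = 0.0127


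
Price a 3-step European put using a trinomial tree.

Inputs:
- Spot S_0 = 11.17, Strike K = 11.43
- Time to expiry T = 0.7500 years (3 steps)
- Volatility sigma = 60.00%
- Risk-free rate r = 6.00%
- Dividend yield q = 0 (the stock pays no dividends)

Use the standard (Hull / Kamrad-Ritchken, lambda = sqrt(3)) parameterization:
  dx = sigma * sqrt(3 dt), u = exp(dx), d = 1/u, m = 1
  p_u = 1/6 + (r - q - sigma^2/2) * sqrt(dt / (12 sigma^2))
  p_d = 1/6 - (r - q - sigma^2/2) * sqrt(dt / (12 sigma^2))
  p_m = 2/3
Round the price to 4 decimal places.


dt = T/N = 0.250000; dx = sigma*sqrt(3*dt) = 0.519615
u = exp(dx) = 1.681381; d = 1/u = 0.594749
p_u = 0.137799, p_m = 0.666667, p_d = 0.195534
Discount per step: exp(-r*dt) = 0.985112
Stock lattice S(k, j) with j the centered position index:
  k=0: S(0,+0) = 11.1700
  k=1: S(1,-1) = 6.6434; S(1,+0) = 11.1700; S(1,+1) = 18.7810
  k=2: S(2,-2) = 3.9511; S(2,-1) = 6.6434; S(2,+0) = 11.1700; S(2,+1) = 18.7810; S(2,+2) = 31.5780
  k=3: S(3,-3) = 2.3499; S(3,-2) = 3.9511; S(3,-1) = 6.6434; S(3,+0) = 11.1700; S(3,+1) = 18.7810; S(3,+2) = 31.5780; S(3,+3) = 53.0947
Terminal payoffs V(N, j) = max(K - S_T, 0):
  V(3,-3) = 9.080069; V(3,-2) = 7.478872; V(3,-1) = 4.786650; V(3,+0) = 0.260000; V(3,+1) = 0.000000; V(3,+2) = 0.000000; V(3,+3) = 0.000000
Backward induction: V(k, j) = exp(-r*dt) * [p_u * V(k+1, j+1) + p_m * V(k+1, j) + p_d * V(k+1, j-1)]
  V(2,-2) = exp(-r*dt) * [p_u*4.786650 + p_m*7.478872 + p_d*9.080069] = 7.310491
  V(2,-1) = exp(-r*dt) * [p_u*0.260000 + p_m*4.786650 + p_d*7.478872] = 4.619488
  V(2,+0) = exp(-r*dt) * [p_u*0.000000 + p_m*0.260000 + p_d*4.786650] = 1.092772
  V(2,+1) = exp(-r*dt) * [p_u*0.000000 + p_m*0.000000 + p_d*0.260000] = 0.050082
  V(2,+2) = exp(-r*dt) * [p_u*0.000000 + p_m*0.000000 + p_d*0.000000] = 0.000000
  V(1,-1) = exp(-r*dt) * [p_u*1.092772 + p_m*4.619488 + p_d*7.310491] = 4.590319
  V(1,+0) = exp(-r*dt) * [p_u*0.050082 + p_m*1.092772 + p_d*4.619488] = 1.614287
  V(1,+1) = exp(-r*dt) * [p_u*0.000000 + p_m*0.050082 + p_d*1.092772] = 0.243384
  V(0,+0) = exp(-r*dt) * [p_u*0.243384 + p_m*1.614287 + p_d*4.590319] = 1.977409

Answer: Price = V(0,0) = 1.9774


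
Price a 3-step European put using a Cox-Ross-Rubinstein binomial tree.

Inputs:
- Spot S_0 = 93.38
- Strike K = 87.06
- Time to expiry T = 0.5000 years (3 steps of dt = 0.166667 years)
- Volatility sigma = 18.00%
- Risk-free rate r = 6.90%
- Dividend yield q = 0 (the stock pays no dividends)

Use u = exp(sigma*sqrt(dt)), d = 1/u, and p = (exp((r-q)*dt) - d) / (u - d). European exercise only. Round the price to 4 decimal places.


Answer: Price = V(0,0) = 1.0914

Derivation:
dt = T/N = 0.166667
u = exp(sigma*sqrt(dt)) = 1.076252; d = 1/u = 0.929150
p = (exp((r-q)*dt) - d) / (u - d) = 0.560266
Discount per step: exp(-r*dt) = 0.988566
Stock lattice S(k, i) with i counting down-moves:
  k=0: S(0,0) = 93.3800
  k=1: S(1,0) = 100.5004; S(1,1) = 86.7641
  k=2: S(2,0) = 108.1638; S(2,1) = 93.3800; S(2,2) = 80.6169
  k=3: S(3,0) = 116.4115; S(3,1) = 100.5004; S(3,2) = 86.7641; S(3,3) = 74.9052
Terminal payoffs V(N, i) = max(K - S_T, 0):
  V(3,0) = 0.000000; V(3,1) = 0.000000; V(3,2) = 0.295939; V(3,3) = 12.154815
Backward induction: V(k, i) = exp(-r*dt) * [p * V(k+1, i) + (1-p) * V(k+1, i+1)].
  V(2,0) = exp(-r*dt) * [p*0.000000 + (1-p)*0.000000] = 0.000000
  V(2,1) = exp(-r*dt) * [p*0.000000 + (1-p)*0.295939] = 0.128646
  V(2,2) = exp(-r*dt) * [p*0.295939 + (1-p)*12.154815] = 5.447685
  V(1,0) = exp(-r*dt) * [p*0.000000 + (1-p)*0.128646] = 0.055923
  V(1,1) = exp(-r*dt) * [p*0.128646 + (1-p)*5.447685] = 2.439396
  V(0,0) = exp(-r*dt) * [p*0.055923 + (1-p)*2.439396] = 1.091395


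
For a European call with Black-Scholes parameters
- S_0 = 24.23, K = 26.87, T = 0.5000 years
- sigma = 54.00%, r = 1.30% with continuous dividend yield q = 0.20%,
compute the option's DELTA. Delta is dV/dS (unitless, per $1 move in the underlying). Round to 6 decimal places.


Answer: Delta = 0.473405

Derivation:
d1 = -0.0655223156; d2 = -0.4473599775
phi(d1) = 0.3980868346; exp(-qT) = 0.9990004998; exp(-rT) = 0.9935210793
N(d1) = 0.4738790696
Delta = exp(-qT) * N(d1) = 0.9990004998 * 0.4738790696 = 0.473405


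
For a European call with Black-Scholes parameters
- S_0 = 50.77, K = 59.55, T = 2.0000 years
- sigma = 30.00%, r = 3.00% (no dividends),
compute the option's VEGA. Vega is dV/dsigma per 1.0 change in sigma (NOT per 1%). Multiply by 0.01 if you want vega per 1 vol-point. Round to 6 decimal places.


Answer: Vega = 28.636709

Derivation:
d1 = -0.0224168567; d2 = -0.4466809254
phi(d1) = 0.3988420557; exp(-qT) = 1.0000000000; exp(-rT) = 0.9417645336
Vega = S * exp(-qT) * phi(d1) * sqrt(T) = 50.7700 * 1.0000000000 * 0.3988420557 * 1.4142135624 = 28.636709


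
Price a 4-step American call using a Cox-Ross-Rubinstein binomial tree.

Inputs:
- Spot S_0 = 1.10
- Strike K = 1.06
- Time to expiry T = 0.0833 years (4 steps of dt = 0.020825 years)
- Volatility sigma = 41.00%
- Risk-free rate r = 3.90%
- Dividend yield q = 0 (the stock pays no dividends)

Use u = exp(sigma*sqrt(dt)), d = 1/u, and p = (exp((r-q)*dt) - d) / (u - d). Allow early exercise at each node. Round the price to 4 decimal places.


dt = T/N = 0.020825
u = exp(sigma*sqrt(dt)) = 1.060952; d = 1/u = 0.942550
p = (exp((r-q)*dt) - d) / (u - d) = 0.492075
Discount per step: exp(-r*dt) = 0.999188
Stock lattice S(k, i) with i counting down-moves:
  k=0: S(0,0) = 1.1000
  k=1: S(1,0) = 1.1670; S(1,1) = 1.0368
  k=2: S(2,0) = 1.2382; S(2,1) = 1.1000; S(2,2) = 0.9772
  k=3: S(3,0) = 1.3137; S(3,1) = 1.1670; S(3,2) = 1.0368; S(3,3) = 0.9211
  k=4: S(4,0) = 1.3937; S(4,1) = 1.2382; S(4,2) = 1.1000; S(4,3) = 0.9772; S(4,4) = 0.8682
Terminal payoffs V(N, i) = max(S_T - K, 0):
  V(4,0) = 0.333720; V(4,1) = 0.178181; V(4,2) = 0.040000; V(4,3) = 0.000000; V(4,4) = 0.000000
Backward induction: V(k, i) = exp(-r*dt) * [p * V(k+1, i) + (1-p) * V(k+1, i+1)]; then take max(V_cont, immediate exercise) for American.
  V(3,0) = exp(-r*dt) * [p*0.333720 + (1-p)*0.178181] = 0.254511; exercise = 0.253650; V(3,0) = max -> 0.254511
  V(3,1) = exp(-r*dt) * [p*0.178181 + (1-p)*0.040000] = 0.107908; exercise = 0.107047; V(3,1) = max -> 0.107908
  V(3,2) = exp(-r*dt) * [p*0.040000 + (1-p)*0.000000] = 0.019667; exercise = 0.000000; V(3,2) = max -> 0.019667
  V(3,3) = exp(-r*dt) * [p*0.000000 + (1-p)*0.000000] = 0.000000; exercise = 0.000000; V(3,3) = max -> 0.000000
  V(2,0) = exp(-r*dt) * [p*0.254511 + (1-p)*0.107908] = 0.179901; exercise = 0.178181; V(2,0) = max -> 0.179901
  V(2,1) = exp(-r*dt) * [p*0.107908 + (1-p)*0.019667] = 0.063037; exercise = 0.040000; V(2,1) = max -> 0.063037
  V(2,2) = exp(-r*dt) * [p*0.019667 + (1-p)*0.000000] = 0.009670; exercise = 0.000000; V(2,2) = max -> 0.009670
  V(1,0) = exp(-r*dt) * [p*0.179901 + (1-p)*0.063037] = 0.120445; exercise = 0.107047; V(1,0) = max -> 0.120445
  V(1,1) = exp(-r*dt) * [p*0.063037 + (1-p)*0.009670] = 0.035901; exercise = 0.000000; V(1,1) = max -> 0.035901
  V(0,0) = exp(-r*dt) * [p*0.120445 + (1-p)*0.035901] = 0.077440; exercise = 0.040000; V(0,0) = max -> 0.077440

Answer: Price = V(0,0) = 0.0774


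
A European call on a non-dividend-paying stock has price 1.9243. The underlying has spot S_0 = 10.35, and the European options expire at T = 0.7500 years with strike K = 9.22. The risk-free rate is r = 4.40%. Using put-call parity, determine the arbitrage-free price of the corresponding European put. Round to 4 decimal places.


Answer: Put price = 0.4950

Derivation:
Put-call parity: C - P = S_0 * exp(-qT) - K * exp(-rT).
S_0 * exp(-qT) = 10.3500 * 1.00000000 = 10.35000000
K * exp(-rT) = 9.2200 * 0.96753856 = 8.92070552
P = C - S*exp(-qT) + K*exp(-rT)
P = 1.9243 - 10.35000000 + 8.92070552 = 0.4950


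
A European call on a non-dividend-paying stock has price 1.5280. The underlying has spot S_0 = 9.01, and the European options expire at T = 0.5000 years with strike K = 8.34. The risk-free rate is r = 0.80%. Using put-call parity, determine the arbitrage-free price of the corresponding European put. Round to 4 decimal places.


Answer: Put price = 0.8247

Derivation:
Put-call parity: C - P = S_0 * exp(-qT) - K * exp(-rT).
S_0 * exp(-qT) = 9.0100 * 1.00000000 = 9.01000000
K * exp(-rT) = 8.3400 * 0.99600799 = 8.30670663
P = C - S*exp(-qT) + K*exp(-rT)
P = 1.5280 - 9.01000000 + 8.30670663 = 0.8247


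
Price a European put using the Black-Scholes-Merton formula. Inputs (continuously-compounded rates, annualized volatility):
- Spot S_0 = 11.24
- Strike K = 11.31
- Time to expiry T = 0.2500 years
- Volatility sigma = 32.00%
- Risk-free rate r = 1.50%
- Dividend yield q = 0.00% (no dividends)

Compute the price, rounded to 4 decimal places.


d1 = (ln(S/K) + (r - q + 0.5*sigma^2) * T) / (sigma * sqrt(T)) = 0.06463471
d2 = d1 - sigma * sqrt(T) = -0.09536529
exp(-rT) = 0.99625702; exp(-qT) = 1.00000000
P = K * exp(-rT) * N(-d2) - S_0 * exp(-qT) * N(-d1)
N(-d1) = 0.47423242; N(-d2) = 0.53798766
P = 11.3100 * 0.99625702 * 0.53798766 - 11.2400 * 1.00000000 * 0.47423242 = 0.7315

Answer: Price = 0.7315


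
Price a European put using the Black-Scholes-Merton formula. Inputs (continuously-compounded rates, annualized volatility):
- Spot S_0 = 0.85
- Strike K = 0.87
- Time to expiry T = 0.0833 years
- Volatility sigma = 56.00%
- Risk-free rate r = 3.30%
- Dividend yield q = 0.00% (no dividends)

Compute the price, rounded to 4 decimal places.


d1 = (ln(S/K) + (r - q + 0.5*sigma^2) * T) / (sigma * sqrt(T)) = -0.04607263
d2 = d1 - sigma * sqrt(T) = -0.20769837
exp(-rT) = 0.99725487; exp(-qT) = 1.00000000
P = K * exp(-rT) * N(-d2) - S_0 * exp(-qT) * N(-d1)
N(-d1) = 0.51837382; N(-d2) = 0.58226775
P = 0.8700 * 0.99725487 * 0.58226775 - 0.8500 * 1.00000000 * 0.51837382 = 0.0646

Answer: Price = 0.0646


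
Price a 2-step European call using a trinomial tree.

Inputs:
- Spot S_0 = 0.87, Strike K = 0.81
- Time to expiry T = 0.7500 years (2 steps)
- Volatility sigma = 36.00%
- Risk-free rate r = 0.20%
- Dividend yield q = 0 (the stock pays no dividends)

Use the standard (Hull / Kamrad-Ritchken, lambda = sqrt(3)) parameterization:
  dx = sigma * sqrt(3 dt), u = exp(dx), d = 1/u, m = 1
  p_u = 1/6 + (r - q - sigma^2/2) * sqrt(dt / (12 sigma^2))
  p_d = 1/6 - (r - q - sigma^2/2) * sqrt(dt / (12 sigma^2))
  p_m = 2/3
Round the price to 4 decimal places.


dt = T/N = 0.375000; dx = sigma*sqrt(3*dt) = 0.381838
u = exp(dx) = 1.464974; d = 1/u = 0.682606
p_u = 0.135829, p_m = 0.666667, p_d = 0.197504
Discount per step: exp(-r*dt) = 0.999250
Stock lattice S(k, j) with j the centered position index:
  k=0: S(0,+0) = 0.8700
  k=1: S(1,-1) = 0.5939; S(1,+0) = 0.8700; S(1,+1) = 1.2745
  k=2: S(2,-2) = 0.4054; S(2,-1) = 0.5939; S(2,+0) = 0.8700; S(2,+1) = 1.2745; S(2,+2) = 1.8672
Terminal payoffs V(N, j) = max(S_T - K, 0):
  V(2,-2) = 0.000000; V(2,-1) = 0.000000; V(2,+0) = 0.060000; V(2,+1) = 0.464528; V(2,+2) = 1.057150
Backward induction: V(k, j) = exp(-r*dt) * [p_u * V(k+1, j+1) + p_m * V(k+1, j) + p_d * V(k+1, j-1)]
  V(1,-1) = exp(-r*dt) * [p_u*0.060000 + p_m*0.000000 + p_d*0.000000] = 0.008144
  V(1,+0) = exp(-r*dt) * [p_u*0.464528 + p_m*0.060000 + p_d*0.000000] = 0.103019
  V(1,+1) = exp(-r*dt) * [p_u*1.057150 + p_m*0.464528 + p_d*0.060000] = 0.464778
  V(0,+0) = exp(-r*dt) * [p_u*0.464778 + p_m*0.103019 + p_d*0.008144] = 0.133318

Answer: Price = V(0,0) = 0.1333


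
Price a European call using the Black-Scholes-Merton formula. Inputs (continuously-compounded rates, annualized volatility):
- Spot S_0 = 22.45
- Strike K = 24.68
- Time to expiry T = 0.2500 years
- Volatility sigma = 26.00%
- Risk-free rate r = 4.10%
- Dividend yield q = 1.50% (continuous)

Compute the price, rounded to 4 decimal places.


d1 = (ln(S/K) + (r - q + 0.5*sigma^2) * T) / (sigma * sqrt(T)) = -0.61348142
d2 = d1 - sigma * sqrt(T) = -0.74348142
exp(-rT) = 0.98980235; exp(-qT) = 0.99625702
C = S_0 * exp(-qT) * N(d1) - K * exp(-rT) * N(d2)
N(d1) = 0.26977903; N(d2) = 0.22859513
C = 22.4500 * 0.99625702 * 0.26977903 - 24.6800 * 0.98980235 * 0.22859513 = 0.4497

Answer: Price = 0.4497


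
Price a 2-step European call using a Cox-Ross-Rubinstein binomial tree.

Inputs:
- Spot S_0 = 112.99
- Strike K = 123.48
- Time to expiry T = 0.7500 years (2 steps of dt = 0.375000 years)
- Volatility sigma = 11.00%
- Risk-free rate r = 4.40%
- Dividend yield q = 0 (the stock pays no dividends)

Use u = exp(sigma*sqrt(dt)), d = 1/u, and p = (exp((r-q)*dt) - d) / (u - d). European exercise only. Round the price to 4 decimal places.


dt = T/N = 0.375000
u = exp(sigma*sqrt(dt)) = 1.069682; d = 1/u = 0.934858
p = (exp((r-q)*dt) - d) / (u - d) = 0.606563
Discount per step: exp(-r*dt) = 0.983635
Stock lattice S(k, i) with i counting down-moves:
  k=0: S(0,0) = 112.9900
  k=1: S(1,0) = 120.8633; S(1,1) = 105.6296
  k=2: S(2,0) = 129.2853; S(2,1) = 112.9900; S(2,2) = 98.7486
Terminal payoffs V(N, i) = max(S_T - K, 0):
  V(2,0) = 5.805257; V(2,1) = 0.000000; V(2,2) = 0.000000
Backward induction: V(k, i) = exp(-r*dt) * [p * V(k+1, i) + (1-p) * V(k+1, i+1)].
  V(1,0) = exp(-r*dt) * [p*5.805257 + (1-p)*0.000000] = 3.463631
  V(1,1) = exp(-r*dt) * [p*0.000000 + (1-p)*0.000000] = 0.000000
  V(0,0) = exp(-r*dt) * [p*3.463631 + (1-p)*0.000000] = 2.066531

Answer: Price = V(0,0) = 2.0665


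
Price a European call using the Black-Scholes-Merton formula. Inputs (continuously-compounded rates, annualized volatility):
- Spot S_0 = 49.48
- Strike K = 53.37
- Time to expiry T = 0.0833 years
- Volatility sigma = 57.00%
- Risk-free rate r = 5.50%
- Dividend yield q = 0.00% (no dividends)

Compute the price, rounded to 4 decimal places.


d1 = (ln(S/K) + (r - q + 0.5*sigma^2) * T) / (sigma * sqrt(T)) = -0.34992394
d2 = d1 - sigma * sqrt(T) = -0.51443586
exp(-rT) = 0.99542898; exp(-qT) = 1.00000000
C = S_0 * exp(-qT) * N(d1) - K * exp(-rT) * N(d2)
N(d1) = 0.36319789; N(d2) = 0.30347365
C = 49.4800 * 1.00000000 * 0.36319789 - 53.3700 * 0.99542898 * 0.30347365 = 1.8487

Answer: Price = 1.8487


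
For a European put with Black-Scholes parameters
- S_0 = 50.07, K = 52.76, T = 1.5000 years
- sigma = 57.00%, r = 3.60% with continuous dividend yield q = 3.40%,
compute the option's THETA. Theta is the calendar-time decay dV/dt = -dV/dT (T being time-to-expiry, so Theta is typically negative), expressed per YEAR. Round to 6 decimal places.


d1 = 0.2783876585; d2 = -0.4197169182
phi(d1) = 0.3837790136; exp(-qT) = 0.9502786705; exp(-rT) = 0.9474321065
Theta = -S*exp(-qT)*phi(d1)*sigma/(2*sqrt(T)) + r*K*exp(-rT)*N(-d2) - q*S*exp(-qT)*N(-d1)
N(-d1) = 0.3903573962; N(-d2) = 0.6626538678; sqrt(T) = 1.2247448714
Term 1 = -50.0700 * 0.9502786705 * 0.3837790136 * 0.5700 / (2 * 1.2247448714) = -4.2492181277
Term 2 = 0.0360 * 52.7600 * 0.9474321065 * 0.6626538678 = 1.1924553402
Term 3 = -0.0340 * 50.0700 * 0.9502786705 * 0.3903573962 = -0.6314949797
Theta = -4.2492181277 + (1.1924553402) + (-0.6314949797) = -3.688258

Answer: Theta = -3.688258


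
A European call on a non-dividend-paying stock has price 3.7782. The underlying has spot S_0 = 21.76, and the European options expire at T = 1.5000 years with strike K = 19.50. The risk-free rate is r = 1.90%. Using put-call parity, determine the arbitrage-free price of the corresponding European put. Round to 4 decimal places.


Put-call parity: C - P = S_0 * exp(-qT) - K * exp(-rT).
S_0 * exp(-qT) = 21.7600 * 1.00000000 = 21.76000000
K * exp(-rT) = 19.5000 * 0.97190229 = 18.95209474
P = C - S*exp(-qT) + K*exp(-rT)
P = 3.7782 - 21.76000000 + 18.95209474 = 0.9703

Answer: Put price = 0.9703


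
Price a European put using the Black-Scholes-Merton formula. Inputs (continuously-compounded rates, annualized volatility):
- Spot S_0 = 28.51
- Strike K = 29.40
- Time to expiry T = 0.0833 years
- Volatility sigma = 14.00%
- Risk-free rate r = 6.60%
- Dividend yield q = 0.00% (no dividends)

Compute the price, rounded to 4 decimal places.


d1 = (ln(S/K) + (r - q + 0.5*sigma^2) * T) / (sigma * sqrt(T)) = -0.60449855
d2 = d1 - sigma * sqrt(T) = -0.64490498
exp(-rT) = 0.99451729; exp(-qT) = 1.00000000
P = K * exp(-rT) * N(-d2) - S_0 * exp(-qT) * N(-d1)
N(-d1) = 0.72724388; N(-d2) = 0.74050562
P = 29.4000 * 0.99451729 * 0.74050562 - 28.5100 * 1.00000000 * 0.72724388 = 0.9178

Answer: Price = 0.9178
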